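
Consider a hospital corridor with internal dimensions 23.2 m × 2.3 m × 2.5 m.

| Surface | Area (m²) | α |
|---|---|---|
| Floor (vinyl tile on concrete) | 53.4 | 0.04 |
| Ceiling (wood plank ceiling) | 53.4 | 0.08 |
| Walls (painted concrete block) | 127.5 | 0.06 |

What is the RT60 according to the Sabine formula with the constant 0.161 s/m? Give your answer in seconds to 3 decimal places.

Total absorption A = 53.4*0.04 + 53.4*0.08 + 127.5*0.06
  = 2.136 + 4.272 + 7.650 = 14.058 m² sabins.
Volume V = 23.2 × 2.3 × 2.5 = 133.4 m³.
RT60 = 0.161 · V / A = 0.161 × 133.4 / 14.058 = 1.528 s.

1.528 seconds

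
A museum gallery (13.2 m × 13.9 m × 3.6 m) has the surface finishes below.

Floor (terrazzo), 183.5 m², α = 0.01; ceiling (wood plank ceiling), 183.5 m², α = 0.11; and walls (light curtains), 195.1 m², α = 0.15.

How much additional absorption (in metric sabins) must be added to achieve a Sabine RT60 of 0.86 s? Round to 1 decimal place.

Total absorption A₁ = 183.5·0.01 + 183.5·0.11 + 195.1·0.15
  = 1.835 + 20.185 + 29.265 = 51.285 m² sabins.
Target A₂ = 0.161·660.528/0.86 = 123.657 sabins (V = 660.528 m³).
Shortfall: 123.657 − 51.285 = 72.4 sabins.

72.4 sabins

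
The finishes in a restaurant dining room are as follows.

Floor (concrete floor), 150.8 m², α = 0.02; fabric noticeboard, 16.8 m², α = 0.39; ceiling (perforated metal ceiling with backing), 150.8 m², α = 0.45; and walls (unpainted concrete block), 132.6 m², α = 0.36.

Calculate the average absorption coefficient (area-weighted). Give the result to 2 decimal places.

S = Σ Sᵢ = 150.8 + 16.8 + 150.8 + 132.6 = 451.0 m².
A = 150.8*0.02 + 16.8*0.39 + 150.8*0.45 + 132.6*0.36 = 125.164 sabins.
ᾱ = 125.164 / 451.0 = 0.28.

0.28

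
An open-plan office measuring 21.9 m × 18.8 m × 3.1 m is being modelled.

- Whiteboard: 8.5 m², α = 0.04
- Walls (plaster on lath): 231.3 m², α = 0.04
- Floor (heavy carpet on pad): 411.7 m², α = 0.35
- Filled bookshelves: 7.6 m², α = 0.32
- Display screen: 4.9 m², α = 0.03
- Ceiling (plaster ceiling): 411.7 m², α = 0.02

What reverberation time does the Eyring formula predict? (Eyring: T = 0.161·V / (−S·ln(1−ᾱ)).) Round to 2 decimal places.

1.15 s

Total surface area S = 8.5 + 231.3 + 411.7 + 7.6 + 4.9 + 411.7 = 1075.7 m².
Absorption A = 8.5×0.04 + 231.3×0.04 + 411.7×0.35 + 7.6×0.32 + 4.9×0.03 + 411.7×0.02 = 164.500 sabins.
Mean coefficient ᾱ = A/S = 0.1529.
−S·ln(1−ᾱ) = −1075.7 × ln(1 − 0.1529) = 178.498.
V = 21.9 × 18.8 × 3.1 = 1276.332 m³.
T = 0.161·V/[−S·ln(1−ᾱ)] = 0.161·1276.332/178.498 = 1.15 s.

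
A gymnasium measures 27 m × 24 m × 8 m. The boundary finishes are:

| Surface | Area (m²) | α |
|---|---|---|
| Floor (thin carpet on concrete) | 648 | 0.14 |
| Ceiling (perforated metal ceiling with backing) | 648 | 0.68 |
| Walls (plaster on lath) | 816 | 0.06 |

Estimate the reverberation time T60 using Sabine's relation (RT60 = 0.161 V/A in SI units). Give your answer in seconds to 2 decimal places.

Total absorption A = 648×0.14 + 648×0.68 + 816×0.06
  = 90.720 + 440.640 + 48.960 = 580.320 m² sabins.
Volume V = 27 × 24 × 8 = 5184 m³.
T = 0.161 V/A = 0.161·5184/580.320 = 1.44 s.

1.44 s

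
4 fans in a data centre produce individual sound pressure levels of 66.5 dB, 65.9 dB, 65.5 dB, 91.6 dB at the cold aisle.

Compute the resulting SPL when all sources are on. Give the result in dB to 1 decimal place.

91.6 dB

Sum in the linear (power) domain: Σ 10^(Lᵢ/10) = 10^(66.5/10) + 10^(65.9/10) + 10^(65.5/10) + 10^(91.6/10) = 1.457e+09.
L_total = 10·log₁₀(1.457e+09) = 91.6 dB.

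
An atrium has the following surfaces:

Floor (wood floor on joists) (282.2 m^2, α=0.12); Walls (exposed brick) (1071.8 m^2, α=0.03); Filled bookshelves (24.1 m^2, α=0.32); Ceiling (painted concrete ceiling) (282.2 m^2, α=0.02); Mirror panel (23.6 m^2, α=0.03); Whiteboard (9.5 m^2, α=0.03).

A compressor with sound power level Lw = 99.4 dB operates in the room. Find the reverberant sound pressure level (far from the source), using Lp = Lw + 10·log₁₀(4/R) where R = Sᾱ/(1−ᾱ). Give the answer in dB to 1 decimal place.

86.2 dB

A = 80.367 sabins; S = 1693.4 m^2.
ᾱ = 0.0475, so room constant R = A/(1−ᾱ) = 84.375 m^2.
Lp = 99.4 + 10·log₁₀(4/84.375) = 99.4 + (-13.24) = 86.2 dB.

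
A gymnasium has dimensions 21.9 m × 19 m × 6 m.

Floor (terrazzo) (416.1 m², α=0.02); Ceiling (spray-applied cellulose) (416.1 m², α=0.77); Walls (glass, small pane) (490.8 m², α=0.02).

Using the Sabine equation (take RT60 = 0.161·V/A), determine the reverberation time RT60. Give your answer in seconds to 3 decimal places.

A = Σ Sᵢαᵢ = 416.1*0.02 + 416.1*0.77 + 490.8*0.02 = 338.535 sabins.
Volume V = 21.9 × 19 × 6 = 2496.6 m³.
RT60 = 0.161 · V / A = 0.161 × 2496.6 / 338.535 = 1.187 s.

1.187 seconds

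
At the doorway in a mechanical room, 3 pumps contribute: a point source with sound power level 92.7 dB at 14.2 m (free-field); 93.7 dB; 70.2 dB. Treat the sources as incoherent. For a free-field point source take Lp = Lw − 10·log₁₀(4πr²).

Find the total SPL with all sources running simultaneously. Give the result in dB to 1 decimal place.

93.7 dB

Source at 14.2 m: Lp = 92.7 − 10·log₁₀(4π·14.2²) = 92.7 − 10·log₁₀(2533.883) = 58.7 dB.
Sum in the linear (power) domain: Σ 10^(Lᵢ/10) = 10^(58.7/10) + 10^(93.7/10) + 10^(70.2/10) = 2.355e+09.
Back to dB: 10·log₁₀ Σ = 93.7 dB.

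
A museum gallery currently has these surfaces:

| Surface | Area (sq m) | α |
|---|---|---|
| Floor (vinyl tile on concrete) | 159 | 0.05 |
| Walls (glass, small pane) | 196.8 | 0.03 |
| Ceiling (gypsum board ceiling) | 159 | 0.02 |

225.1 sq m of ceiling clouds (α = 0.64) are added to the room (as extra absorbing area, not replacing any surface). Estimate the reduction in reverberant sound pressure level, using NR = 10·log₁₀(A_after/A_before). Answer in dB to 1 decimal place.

Equivalent absorption area: A_before = 159*0.05 + 196.8*0.03 + 159*0.02 = 17.034 sq m.
Added absorption = 225.1 × 0.64 = 144.064 sabins.
New total A_after = 161.098 sabins.
NR = 10·log₁₀(161.098/17.034) = 9.8 dB.

9.8 dB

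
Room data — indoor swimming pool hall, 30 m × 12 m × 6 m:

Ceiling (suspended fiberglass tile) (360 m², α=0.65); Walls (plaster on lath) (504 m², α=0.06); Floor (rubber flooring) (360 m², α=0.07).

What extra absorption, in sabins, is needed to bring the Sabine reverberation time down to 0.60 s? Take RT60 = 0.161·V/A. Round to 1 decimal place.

290.2 sabins

Summing Sᵢαᵢ: 234.000 + 30.240 + 25.200 → A₁ = 289.440 sabins.
V = 2160 m³. Required absorption A₂ = 0.161 × 2160 / 0.60 = 579.600 sabins.
Shortfall: 579.600 − 289.440 = 290.2 sabins.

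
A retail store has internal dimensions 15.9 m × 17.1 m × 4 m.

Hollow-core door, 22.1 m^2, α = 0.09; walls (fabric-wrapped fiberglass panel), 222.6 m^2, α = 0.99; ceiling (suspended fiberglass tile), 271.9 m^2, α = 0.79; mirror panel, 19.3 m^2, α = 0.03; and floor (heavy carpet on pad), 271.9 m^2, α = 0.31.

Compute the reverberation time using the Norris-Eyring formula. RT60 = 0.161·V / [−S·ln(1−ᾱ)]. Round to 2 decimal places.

Total surface area S = 22.1 + 222.6 + 271.9 + 19.3 + 271.9 = 807.8 m^2.
Absorption A = 22.1×0.09 + 222.6×0.99 + 271.9×0.79 + 19.3×0.03 + 271.9×0.31 = 522.032 sabins.
ᾱ = 522.032 / 807.8 = 0.6462.
−S·ln(1−ᾱ) = −807.8 × ln(1 − 0.6462) = 839.323.
V = 15.9 × 17.1 × 4 = 1087.56 m³.
T = 0.161·V/[−S·ln(1−ᾱ)] = 0.161·1087.56/839.323 = 0.21 s.

0.21 s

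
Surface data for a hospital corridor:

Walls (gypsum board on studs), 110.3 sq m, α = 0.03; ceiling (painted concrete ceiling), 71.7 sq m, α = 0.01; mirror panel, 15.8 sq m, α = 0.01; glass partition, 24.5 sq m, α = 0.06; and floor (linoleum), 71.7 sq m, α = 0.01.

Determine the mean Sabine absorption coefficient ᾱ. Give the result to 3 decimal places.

0.022

S = Σ Sᵢ = 110.3 + 71.7 + 15.8 + 24.5 + 71.7 = 294.0 sq m.
Σ(Sᵢαᵢ) = 110.3·0.03 + 71.7·0.01 + 15.8·0.01 + 24.5·0.06 + 71.7·0.01 = 6.371.
ᾱ = 6.371 / 294.0 = 0.022.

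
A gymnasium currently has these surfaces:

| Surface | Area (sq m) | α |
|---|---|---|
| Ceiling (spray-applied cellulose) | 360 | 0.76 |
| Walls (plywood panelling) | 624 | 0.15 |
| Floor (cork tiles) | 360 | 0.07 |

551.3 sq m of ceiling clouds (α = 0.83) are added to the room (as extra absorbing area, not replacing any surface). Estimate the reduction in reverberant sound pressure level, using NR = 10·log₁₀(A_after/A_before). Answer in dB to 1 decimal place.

3.4 dB

Summing Sᵢαᵢ: 273.600 + 93.600 + 25.200 → A_before = 392.400 sabins.
Added absorption = 551.3 × 0.83 = 457.579 sabins.
New total A_after = 849.979 sabins.
Reduction = 10 log₁₀(A_after/A_before) = 10 log₁₀(2.1661) = 3.4 dB.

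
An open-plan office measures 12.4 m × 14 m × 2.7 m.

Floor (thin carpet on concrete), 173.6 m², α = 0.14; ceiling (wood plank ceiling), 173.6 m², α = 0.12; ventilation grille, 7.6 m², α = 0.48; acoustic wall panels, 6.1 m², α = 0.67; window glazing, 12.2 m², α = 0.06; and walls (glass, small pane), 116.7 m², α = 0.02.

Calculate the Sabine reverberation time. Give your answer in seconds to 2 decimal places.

Equivalent absorption area: A = 173.6·0.14 + 173.6·0.12 + 7.6·0.48 + 6.1·0.67 + 12.2·0.06 + 116.7·0.02 = 55.937 m².
Volume V = 12.4 × 14 × 2.7 = 468.72 m³.
Sabine: RT60 = 0.161 × 468.72 / 55.937 = 1.35 s.

1.35 s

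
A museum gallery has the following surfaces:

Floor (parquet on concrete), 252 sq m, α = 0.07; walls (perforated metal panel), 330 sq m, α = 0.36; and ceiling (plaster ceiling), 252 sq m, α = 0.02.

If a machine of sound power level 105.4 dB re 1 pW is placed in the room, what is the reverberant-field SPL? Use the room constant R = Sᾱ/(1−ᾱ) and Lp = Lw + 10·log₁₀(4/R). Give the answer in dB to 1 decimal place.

89.1 dB

Σ(Sᵢαᵢ) = 252×0.07 + 330×0.36 + 252×0.02 = 141.480; total area S = 834.0 sq m.
ᾱ = 0.1696, so room constant R = A/(1−ᾱ) = 170.376 sq m.
Lp = 105.4 + 10·log₁₀(4/170.376) = 105.4 + (-16.29) = 89.1 dB.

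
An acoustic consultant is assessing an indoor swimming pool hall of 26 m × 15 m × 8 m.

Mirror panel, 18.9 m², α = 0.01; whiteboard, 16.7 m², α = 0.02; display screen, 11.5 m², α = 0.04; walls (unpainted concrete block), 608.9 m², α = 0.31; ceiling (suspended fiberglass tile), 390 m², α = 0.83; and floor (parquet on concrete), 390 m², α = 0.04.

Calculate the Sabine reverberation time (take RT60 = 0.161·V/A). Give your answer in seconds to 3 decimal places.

Equivalent absorption area: A = 18.9*0.01 + 16.7*0.02 + 11.5*0.04 + 608.9*0.31 + 390*0.83 + 390*0.04 = 529.042 m².
Room volume: 3120 m³.
T = 0.161 V/A = 0.161·3120/529.042 = 0.949 s.

0.949 sec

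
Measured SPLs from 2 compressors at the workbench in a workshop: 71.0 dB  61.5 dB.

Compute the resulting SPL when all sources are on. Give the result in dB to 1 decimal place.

71.5 dB

Converting to relative power and adding: 10^(71.0/10) + 10^(61.5/10) = 1.4e+07.
Back to dB: 10·log₁₀ Σ = 71.5 dB.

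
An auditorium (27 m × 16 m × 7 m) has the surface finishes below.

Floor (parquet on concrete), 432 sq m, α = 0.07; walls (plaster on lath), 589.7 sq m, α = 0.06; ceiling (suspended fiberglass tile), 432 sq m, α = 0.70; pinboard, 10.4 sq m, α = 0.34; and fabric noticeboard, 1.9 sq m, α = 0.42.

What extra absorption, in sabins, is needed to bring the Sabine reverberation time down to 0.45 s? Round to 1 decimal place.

709.6 sabins

A₁ = Σ Sᵢαᵢ = 432×0.07 + 589.7×0.06 + 432×0.70 + 10.4×0.34 + 1.9×0.42 = 372.356 sabins.
V = 3024 m³. Required absorption A₂ = 0.161 × 3024 / 0.45 = 1081.920 sabins.
Shortfall: 1081.920 − 372.356 = 709.6 sabins.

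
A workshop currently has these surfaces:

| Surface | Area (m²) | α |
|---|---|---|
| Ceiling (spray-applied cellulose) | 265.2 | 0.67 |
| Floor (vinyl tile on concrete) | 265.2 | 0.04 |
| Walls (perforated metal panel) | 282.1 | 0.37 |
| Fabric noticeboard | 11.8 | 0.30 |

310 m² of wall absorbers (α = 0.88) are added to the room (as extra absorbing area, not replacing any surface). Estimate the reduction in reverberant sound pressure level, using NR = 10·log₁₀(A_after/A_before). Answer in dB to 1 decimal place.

A_before = Σ Sᵢαᵢ = 265.2·0.67 + 265.2·0.04 + 282.1·0.37 + 11.8·0.30 = 296.209 sabins.
Added absorption = 310 × 0.88 = 272.800 sabins.
A_after = 296.209 + 272.800 = 569.009 sabins.
Reduction = 10 log₁₀(A_after/A_before) = 10 log₁₀(1.9210) = 2.8 dB.

2.8 dB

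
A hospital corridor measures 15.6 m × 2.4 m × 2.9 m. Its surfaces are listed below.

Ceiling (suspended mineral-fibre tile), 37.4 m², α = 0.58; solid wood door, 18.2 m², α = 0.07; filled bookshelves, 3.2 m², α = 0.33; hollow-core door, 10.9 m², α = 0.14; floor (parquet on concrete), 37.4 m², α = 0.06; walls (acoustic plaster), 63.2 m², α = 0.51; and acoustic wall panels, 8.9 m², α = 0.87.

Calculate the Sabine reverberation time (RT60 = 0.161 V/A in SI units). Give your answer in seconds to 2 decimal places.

Summing Sᵢαᵢ: 21.692 + 1.274 + 1.056 + 1.526 + 2.244 + 32.232 + 7.743 → A = 67.767 sabins.
Volume V = 15.6 × 2.4 × 2.9 = 108.576 m³.
RT60 = 0.161 · V / A = 0.161 × 108.576 / 67.767 = 0.26 s.

0.26 s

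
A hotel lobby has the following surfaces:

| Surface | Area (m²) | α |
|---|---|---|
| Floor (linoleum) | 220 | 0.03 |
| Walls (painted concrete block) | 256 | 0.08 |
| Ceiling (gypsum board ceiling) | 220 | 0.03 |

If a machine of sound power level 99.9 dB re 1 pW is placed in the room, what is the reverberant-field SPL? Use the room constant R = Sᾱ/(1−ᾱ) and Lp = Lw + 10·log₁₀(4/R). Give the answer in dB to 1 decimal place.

90.4 dB

A = 33.680 sabins; S = 696.0 m².
ᾱ = 0.0484, so room constant R = A/(1−ᾱ) = 35.393 m².
Lp = 99.9 + 10·log₁₀(4/35.393) = 99.9 + (-9.47) = 90.4 dB.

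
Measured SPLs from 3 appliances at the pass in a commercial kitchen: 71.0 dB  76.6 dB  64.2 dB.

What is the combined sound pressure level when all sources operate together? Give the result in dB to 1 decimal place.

Sum in the linear (power) domain: Σ 10^(Lᵢ/10) = 10^(71.0/10) + 10^(76.6/10) + 10^(64.2/10) = 6.093e+07.
L_total = 10·log₁₀(6.093e+07) = 77.8 dB.

77.8 dB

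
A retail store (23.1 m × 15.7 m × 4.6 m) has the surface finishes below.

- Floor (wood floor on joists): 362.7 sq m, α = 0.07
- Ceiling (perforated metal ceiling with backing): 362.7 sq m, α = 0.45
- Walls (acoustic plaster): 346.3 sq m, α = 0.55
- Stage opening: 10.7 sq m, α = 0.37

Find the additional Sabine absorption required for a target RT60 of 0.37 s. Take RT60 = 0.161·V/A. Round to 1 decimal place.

342.9 sabins

Summing Sᵢαᵢ: 25.389 + 163.215 + 190.465 + 3.959 → A₁ = 383.028 sabins.
V = 1668.282 m³. Required absorption A₂ = 0.161 × 1668.282 / 0.37 = 725.928 sabins.
Additional absorption ΔA = 725.928 − 383.028 = 342.9 sabins.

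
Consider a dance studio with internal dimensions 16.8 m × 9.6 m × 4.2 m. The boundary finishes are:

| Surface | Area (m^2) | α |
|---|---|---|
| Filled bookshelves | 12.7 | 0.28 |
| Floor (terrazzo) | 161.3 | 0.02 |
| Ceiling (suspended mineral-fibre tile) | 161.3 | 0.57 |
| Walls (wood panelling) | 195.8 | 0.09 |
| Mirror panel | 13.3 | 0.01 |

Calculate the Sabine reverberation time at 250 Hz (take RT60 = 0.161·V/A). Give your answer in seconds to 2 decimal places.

0.94 s

A = Σ Sᵢαᵢ = 12.7·0.28 + 161.3·0.02 + 161.3·0.57 + 195.8·0.09 + 13.3·0.01 = 116.478 sabins.
Room volume: 677.376 m³.
T = 0.161 V/A = 0.161·677.376/116.478 = 0.94 s.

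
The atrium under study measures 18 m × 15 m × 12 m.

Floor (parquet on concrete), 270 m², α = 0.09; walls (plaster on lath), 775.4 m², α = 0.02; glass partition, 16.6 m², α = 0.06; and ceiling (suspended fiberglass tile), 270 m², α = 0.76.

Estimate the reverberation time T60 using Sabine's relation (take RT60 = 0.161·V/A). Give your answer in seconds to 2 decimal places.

2.12 s

Summing Sᵢαᵢ: 24.300 + 15.508 + 0.996 + 205.200 → A = 246.004 sabins.
V = 18·15·12 = 3240 m³.
RT60 = 0.161 · V / A = 0.161 × 3240 / 246.004 = 2.12 s.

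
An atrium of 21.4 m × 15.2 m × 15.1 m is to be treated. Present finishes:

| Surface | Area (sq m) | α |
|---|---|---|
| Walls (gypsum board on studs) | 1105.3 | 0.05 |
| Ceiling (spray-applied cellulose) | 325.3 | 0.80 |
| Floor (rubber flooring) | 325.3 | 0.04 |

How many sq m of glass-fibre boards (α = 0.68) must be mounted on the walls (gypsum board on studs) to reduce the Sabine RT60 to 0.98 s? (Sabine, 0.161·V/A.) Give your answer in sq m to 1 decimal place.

Total absorption A₁ = 1105.3*0.05 + 325.3*0.80 + 325.3*0.04
  = 55.265 + 260.240 + 13.012 = 328.517 sq m sabins.
Required A₂ = 0.161·4911.728/0.98 = 806.927 sabins.
ΔA needed = 806.927 − 328.517 = 478.410 sabins.
Each sq m of panel replacing the walls (gypsum board on studs) adds (0.68 − 0.05) = 0.63 sabins.
Panel area = 478.410 / 0.63 = 759.4 sq m.

759.4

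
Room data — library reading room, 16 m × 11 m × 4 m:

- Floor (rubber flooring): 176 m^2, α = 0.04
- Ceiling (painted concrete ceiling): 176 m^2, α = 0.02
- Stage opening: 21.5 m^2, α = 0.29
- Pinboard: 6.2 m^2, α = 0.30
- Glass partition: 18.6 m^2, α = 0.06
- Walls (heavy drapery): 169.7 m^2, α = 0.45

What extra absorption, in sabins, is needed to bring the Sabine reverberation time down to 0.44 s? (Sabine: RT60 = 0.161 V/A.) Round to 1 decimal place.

Total absorption A₁ = 176·0.04 + 176·0.02 + 21.5·0.29 + 6.2·0.30 + 18.6·0.06 + 169.7·0.45
  = 7.040 + 3.520 + 6.235 + 1.860 + 1.116 + 76.365 = 96.136 m^2 sabins.
V = 704 m³. Required absorption A₂ = 0.161 × 704 / 0.44 = 257.600 sabins.
ΔA = A₂ − A₁ = 257.600 − 96.136 = 161.5 sabins.

161.5 sabins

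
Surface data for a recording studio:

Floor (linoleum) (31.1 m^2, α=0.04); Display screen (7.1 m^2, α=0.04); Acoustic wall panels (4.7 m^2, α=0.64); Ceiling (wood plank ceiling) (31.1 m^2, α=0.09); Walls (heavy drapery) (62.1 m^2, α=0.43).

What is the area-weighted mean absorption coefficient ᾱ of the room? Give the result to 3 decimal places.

0.250

Total surface area S = 136.1 m^2.
A = 31.1*0.04 + 7.1*0.04 + 4.7*0.64 + 31.1*0.09 + 62.1*0.43 = 34.038 sabins.
ᾱ = A/S = 0.250.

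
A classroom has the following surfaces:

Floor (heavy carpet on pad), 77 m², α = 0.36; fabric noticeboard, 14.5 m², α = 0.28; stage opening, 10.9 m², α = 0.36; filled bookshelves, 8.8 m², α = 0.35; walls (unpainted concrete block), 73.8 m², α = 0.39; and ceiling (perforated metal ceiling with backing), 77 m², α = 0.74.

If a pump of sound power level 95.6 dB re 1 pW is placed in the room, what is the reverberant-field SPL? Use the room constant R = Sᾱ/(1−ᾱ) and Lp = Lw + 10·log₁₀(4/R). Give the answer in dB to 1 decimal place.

77.9 dB

Σ(Sᵢαᵢ) = 77·0.36 + 14.5·0.28 + 10.9·0.36 + 8.8·0.35 + 73.8·0.39 + 77·0.74 = 124.546; total area S = 262.0 m².
ᾱ = 0.4754, so room constant R = A/(1−ᾱ) = 237.411 m².
Lp = 95.6 + 10·log₁₀(4/237.411) = 95.6 + (-17.73) = 77.9 dB.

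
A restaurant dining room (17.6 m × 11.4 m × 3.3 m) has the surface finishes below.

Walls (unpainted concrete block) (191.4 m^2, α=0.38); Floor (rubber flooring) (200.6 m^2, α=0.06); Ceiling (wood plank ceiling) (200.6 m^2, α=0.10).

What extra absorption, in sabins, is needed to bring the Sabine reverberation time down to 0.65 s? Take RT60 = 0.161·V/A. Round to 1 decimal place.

59.2 sabins

Total absorption A₁ = 191.4*0.38 + 200.6*0.06 + 200.6*0.10
  = 72.732 + 12.036 + 20.060 = 104.828 m^2 sabins.
Target A₂ = 0.161·662.112/0.65 = 164.000 sabins (V = 662.112 m³).
ΔA = A₂ − A₁ = 164.000 − 104.828 = 59.2 sabins.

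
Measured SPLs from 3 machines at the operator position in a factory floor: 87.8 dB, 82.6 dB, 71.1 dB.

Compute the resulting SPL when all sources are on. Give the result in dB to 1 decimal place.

Sum in the linear (power) domain: Σ 10^(Lᵢ/10) = 10^(87.8/10) + 10^(82.6/10) + 10^(71.1/10) = 7.974e+08.
Combined level = 10 log₁₀(7.974e+08) = 89.0 dB.

89.0 dB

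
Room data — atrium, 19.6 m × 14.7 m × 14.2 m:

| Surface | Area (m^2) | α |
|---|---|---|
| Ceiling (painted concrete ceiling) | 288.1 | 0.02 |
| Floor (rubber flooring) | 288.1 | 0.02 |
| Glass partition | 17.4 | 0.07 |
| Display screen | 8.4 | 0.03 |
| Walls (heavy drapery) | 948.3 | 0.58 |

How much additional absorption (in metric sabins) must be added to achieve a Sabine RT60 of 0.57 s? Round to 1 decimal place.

592.6 sabins

Total absorption A₁ = 288.1*0.02 + 288.1*0.02 + 17.4*0.07 + 8.4*0.03 + 948.3*0.58
  = 5.762 + 5.762 + 1.218 + 0.252 + 550.014 = 563.008 m^2 sabins.
Target A₂ = 0.161·4091.304/0.57 = 1155.614 sabins (V = 4091.304 m³).
Additional absorption ΔA = 1155.614 − 563.008 = 592.6 sabins.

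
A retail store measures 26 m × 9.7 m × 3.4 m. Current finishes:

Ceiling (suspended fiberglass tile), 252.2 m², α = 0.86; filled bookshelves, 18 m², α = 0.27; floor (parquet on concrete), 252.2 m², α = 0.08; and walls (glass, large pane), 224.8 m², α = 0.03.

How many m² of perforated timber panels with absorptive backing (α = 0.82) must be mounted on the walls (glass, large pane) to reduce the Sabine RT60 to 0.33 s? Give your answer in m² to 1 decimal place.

A₁ = Σ Sᵢαᵢ = 252.2·0.86 + 18·0.27 + 252.2·0.08 + 224.8·0.03 = 248.672 sabins.
Required A₂ = 0.161·857.48/0.33 = 418.346 sabins.
ΔA needed = 418.346 − 248.672 = 169.674 sabins.
Net gain per m²: Δα = 0.82 − 0.03 = 0.79.
Panel area = 169.674 / 0.79 = 214.8 m².

214.8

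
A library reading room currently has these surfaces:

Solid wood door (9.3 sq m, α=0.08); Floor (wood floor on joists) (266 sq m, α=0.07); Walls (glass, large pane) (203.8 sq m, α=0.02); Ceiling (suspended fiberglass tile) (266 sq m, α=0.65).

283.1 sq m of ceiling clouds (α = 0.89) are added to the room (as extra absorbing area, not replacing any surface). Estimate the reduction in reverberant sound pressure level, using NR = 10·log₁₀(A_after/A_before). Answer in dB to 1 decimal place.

3.6 dB

Total absorption A_before = 9.3×0.08 + 266×0.07 + 203.8×0.02 + 266×0.65
  = 0.744 + 18.620 + 4.076 + 172.900 = 196.340 sq m sabins.
Added absorption = 283.1 × 0.89 = 251.959 sabins.
A_after = 196.340 + 251.959 = 448.299 sabins.
Reduction = 10 log₁₀(A_after/A_before) = 10 log₁₀(2.2833) = 3.6 dB.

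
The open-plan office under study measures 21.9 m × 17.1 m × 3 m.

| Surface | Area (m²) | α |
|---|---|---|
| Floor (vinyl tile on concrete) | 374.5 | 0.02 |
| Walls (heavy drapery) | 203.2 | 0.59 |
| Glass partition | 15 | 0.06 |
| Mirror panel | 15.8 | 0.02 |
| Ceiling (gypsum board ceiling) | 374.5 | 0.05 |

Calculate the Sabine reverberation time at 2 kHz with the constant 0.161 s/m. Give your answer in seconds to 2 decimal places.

Total absorption A = 374.5*0.02 + 203.2*0.59 + 15*0.06 + 15.8*0.02 + 374.5*0.05
  = 7.490 + 119.888 + 0.900 + 0.316 + 18.725 = 147.319 m² sabins.
Room volume: 1123.47 m³.
Sabine: RT60 = 0.161 × 1123.47 / 147.319 = 1.23 s.

1.23 seconds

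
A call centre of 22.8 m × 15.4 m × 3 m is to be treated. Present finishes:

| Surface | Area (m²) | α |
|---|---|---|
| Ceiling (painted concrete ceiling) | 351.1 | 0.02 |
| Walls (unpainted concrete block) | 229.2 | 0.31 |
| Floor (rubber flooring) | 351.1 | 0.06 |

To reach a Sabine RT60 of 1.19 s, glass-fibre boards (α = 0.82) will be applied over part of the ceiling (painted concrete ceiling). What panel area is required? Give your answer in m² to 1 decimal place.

A₁ = Σ Sᵢαᵢ = 351.1×0.02 + 229.2×0.31 + 351.1×0.06 = 99.140 sabins.
V = 1053.36 m³. Target absorption A₂ = 0.161 × 1053.36 / 1.19 = 142.513 sabins.
ΔA needed = 142.513 − 99.140 = 43.373 sabins.
Each m² of panel replacing the ceiling (painted concrete ceiling) adds (0.82 − 0.02) = 0.80 sabins.
Area = ΔA/Δα = 43.373/0.80 = 54.2 m².

54.2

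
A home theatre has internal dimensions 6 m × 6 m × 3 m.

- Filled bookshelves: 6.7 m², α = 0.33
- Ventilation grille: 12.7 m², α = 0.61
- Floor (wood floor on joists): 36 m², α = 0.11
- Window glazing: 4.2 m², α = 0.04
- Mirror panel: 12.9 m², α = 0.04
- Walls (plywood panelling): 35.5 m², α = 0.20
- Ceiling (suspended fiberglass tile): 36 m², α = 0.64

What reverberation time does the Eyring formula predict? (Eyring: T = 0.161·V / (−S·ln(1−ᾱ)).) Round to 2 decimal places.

0.32 s

S = Σ Sᵢ = 144.0 m².
Absorption A = 6.7·0.33 + 12.7·0.61 + 36·0.11 + 4.2·0.04 + 12.9·0.04 + 35.5·0.20 + 36·0.64 = 44.742 sabins.
ᾱ = 44.742 / 144.0 = 0.3107.
Eyring denominator: −S ln(1−ᾱ) = 53.579.
V = 6 × 6 × 3 = 108 m³.
T = 0.161·V/[−S·ln(1−ᾱ)] = 0.161·108/53.579 = 0.32 s.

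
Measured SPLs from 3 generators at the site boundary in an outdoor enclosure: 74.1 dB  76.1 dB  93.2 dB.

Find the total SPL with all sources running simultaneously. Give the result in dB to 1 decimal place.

93.3 dB

Sum in the linear (power) domain: Σ 10^(Lᵢ/10) = 10^(74.1/10) + 10^(76.1/10) + 10^(93.2/10) = 2.156e+09.
Combined level = 10 log₁₀(2.156e+09) = 93.3 dB.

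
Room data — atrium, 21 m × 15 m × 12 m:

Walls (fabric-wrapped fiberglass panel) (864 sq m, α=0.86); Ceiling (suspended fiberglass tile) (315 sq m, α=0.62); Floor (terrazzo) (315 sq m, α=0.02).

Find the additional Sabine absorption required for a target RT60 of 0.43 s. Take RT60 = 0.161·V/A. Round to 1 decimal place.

470.7 sabins

Equivalent absorption area: A₁ = 864*0.86 + 315*0.62 + 315*0.02 = 944.640 sq m.
For T = 0.43 s, need A₂ = 0.161·V/T = 0.161·3780/0.43 = 1415.302 sabins.
ΔA = A₂ − A₁ = 1415.302 − 944.640 = 470.7 sabins.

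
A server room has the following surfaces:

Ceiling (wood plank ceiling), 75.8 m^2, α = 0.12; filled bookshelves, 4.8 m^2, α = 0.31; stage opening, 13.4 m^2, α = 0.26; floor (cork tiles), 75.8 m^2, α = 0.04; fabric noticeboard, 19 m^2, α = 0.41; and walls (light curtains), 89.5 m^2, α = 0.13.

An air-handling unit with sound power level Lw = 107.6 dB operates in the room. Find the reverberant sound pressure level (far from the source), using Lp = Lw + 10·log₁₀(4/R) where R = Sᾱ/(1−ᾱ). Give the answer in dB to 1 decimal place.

97.4 dB

A = 36.525 sabins; S = 278.3 m^2.
ᾱ = 0.1312, so room constant R = A/(1−ᾱ) = 42.041 m^2.
Lp = 107.6 + 10·log₁₀(4/42.041) = 107.6 + (-10.22) = 97.4 dB.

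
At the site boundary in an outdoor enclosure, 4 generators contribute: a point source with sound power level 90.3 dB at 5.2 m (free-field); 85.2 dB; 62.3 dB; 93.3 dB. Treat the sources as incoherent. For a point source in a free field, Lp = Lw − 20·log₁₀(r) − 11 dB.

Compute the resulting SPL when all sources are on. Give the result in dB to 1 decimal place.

Source at 5.2 m: Lp = 90.3 − 20·log₁₀(5.2) − 11 = 65.0 dB.
Converting to relative power and adding: 10^(65.0/10) + 10^(85.2/10) + 10^(62.3/10) + 10^(93.3/10) = 2.474e+09.
L_total = 10·log₁₀(2.474e+09) = 93.9 dB.

93.9 dB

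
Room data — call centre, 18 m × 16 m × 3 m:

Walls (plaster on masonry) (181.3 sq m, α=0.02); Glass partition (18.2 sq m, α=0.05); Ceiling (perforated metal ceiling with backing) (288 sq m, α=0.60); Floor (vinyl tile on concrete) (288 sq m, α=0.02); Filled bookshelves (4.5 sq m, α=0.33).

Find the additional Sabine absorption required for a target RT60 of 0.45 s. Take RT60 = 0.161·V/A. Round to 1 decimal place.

124.5 sabins

Summing Sᵢαᵢ: 3.626 + 0.910 + 172.800 + 5.760 + 1.485 → A₁ = 184.581 sabins.
For T = 0.45 s, need A₂ = 0.161·V/T = 0.161·864/0.45 = 309.120 sabins.
ΔA = A₂ − A₁ = 309.120 − 184.581 = 124.5 sabins.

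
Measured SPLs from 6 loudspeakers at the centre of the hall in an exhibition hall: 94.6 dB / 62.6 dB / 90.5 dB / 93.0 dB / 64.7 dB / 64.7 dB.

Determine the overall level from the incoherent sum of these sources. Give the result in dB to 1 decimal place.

97.8 dB

Sum in the linear (power) domain: Σ 10^(Lᵢ/10) = 10^(94.6/10) + 10^(62.6/10) + 10^(90.5/10) + 10^(93.0/10) + 10^(64.7/10) + 10^(64.7/10) = 6.009e+09.
L_total = 10·log₁₀(6.009e+09) = 97.8 dB.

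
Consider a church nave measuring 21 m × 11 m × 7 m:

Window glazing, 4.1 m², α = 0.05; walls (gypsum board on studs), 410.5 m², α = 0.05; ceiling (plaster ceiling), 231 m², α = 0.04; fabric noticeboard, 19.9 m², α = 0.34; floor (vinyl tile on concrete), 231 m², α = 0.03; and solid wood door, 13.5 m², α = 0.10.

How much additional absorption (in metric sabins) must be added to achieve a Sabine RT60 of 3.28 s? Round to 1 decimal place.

34.4 sabins

Equivalent absorption area: A₁ = 4.1·0.05 + 410.5·0.05 + 231·0.04 + 19.9·0.34 + 231·0.03 + 13.5·0.10 = 45.016 m².
Target A₂ = 0.161·1617/3.28 = 79.371 sabins (V = 1617 m³).
Additional absorption ΔA = 79.371 − 45.016 = 34.4 sabins.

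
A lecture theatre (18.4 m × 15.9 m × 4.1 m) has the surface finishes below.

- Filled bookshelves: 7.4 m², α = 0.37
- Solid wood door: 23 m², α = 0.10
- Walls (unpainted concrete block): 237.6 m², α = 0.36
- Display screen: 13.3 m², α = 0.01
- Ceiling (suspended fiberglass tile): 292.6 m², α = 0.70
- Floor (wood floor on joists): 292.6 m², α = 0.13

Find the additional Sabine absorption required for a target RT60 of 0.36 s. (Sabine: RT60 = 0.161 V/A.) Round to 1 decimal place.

202.9 sabins

A₁ = Σ Sᵢαᵢ = 7.4×0.37 + 23×0.10 + 237.6×0.36 + 13.3×0.01 + 292.6×0.70 + 292.6×0.13 = 333.565 sabins.
For T = 0.36 s, need A₂ = 0.161·V/T = 0.161·1199.496/0.36 = 536.441 sabins.
Shortfall: 536.441 − 333.565 = 202.9 sabins.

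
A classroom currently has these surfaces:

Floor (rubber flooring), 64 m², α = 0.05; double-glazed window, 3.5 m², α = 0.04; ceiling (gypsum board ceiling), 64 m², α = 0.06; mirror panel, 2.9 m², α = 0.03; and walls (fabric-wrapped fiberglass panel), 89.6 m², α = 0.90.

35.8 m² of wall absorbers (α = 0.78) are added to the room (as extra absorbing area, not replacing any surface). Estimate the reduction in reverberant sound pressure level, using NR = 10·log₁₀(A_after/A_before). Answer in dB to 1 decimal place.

1.2 dB

Total absorption A_before = 64·0.05 + 3.5·0.04 + 64·0.06 + 2.9·0.03 + 89.6·0.90
  = 3.200 + 0.140 + 3.840 + 0.087 + 80.640 = 87.907 m² sabins.
Treatment contributes 35.8·0.78 = 27.924 sabins.
A_after = 87.907 + 27.924 = 115.831 sabins.
NR = 10·log₁₀(115.831/87.907) = 1.2 dB.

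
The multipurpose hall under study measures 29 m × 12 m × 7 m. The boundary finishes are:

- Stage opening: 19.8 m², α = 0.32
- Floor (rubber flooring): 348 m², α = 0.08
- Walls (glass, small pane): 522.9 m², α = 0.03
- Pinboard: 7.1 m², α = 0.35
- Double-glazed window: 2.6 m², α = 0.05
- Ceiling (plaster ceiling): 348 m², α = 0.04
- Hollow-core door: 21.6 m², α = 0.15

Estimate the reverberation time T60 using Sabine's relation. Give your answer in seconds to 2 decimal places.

A = Σ Sᵢαᵢ = 19.8×0.32 + 348×0.08 + 522.9×0.03 + 7.1×0.35 + 2.6×0.05 + 348×0.04 + 21.6×0.15 = 69.638 sabins.
Volume V = 29 × 12 × 7 = 2436 m³.
Sabine: RT60 = 0.161 × 2436 / 69.638 = 5.63 s.

5.63 s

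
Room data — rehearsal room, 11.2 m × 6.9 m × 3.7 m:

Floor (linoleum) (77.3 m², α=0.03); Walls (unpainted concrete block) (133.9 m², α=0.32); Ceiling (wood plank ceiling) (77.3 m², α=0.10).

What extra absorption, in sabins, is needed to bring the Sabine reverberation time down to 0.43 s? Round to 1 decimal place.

54.2 sabins

A₁ = Σ Sᵢαᵢ = 77.3×0.03 + 133.9×0.32 + 77.3×0.10 = 52.897 sabins.
V = 285.936 m³. Required absorption A₂ = 0.161 × 285.936 / 0.43 = 107.060 sabins.
ΔA = A₂ − A₁ = 107.060 − 52.897 = 54.2 sabins.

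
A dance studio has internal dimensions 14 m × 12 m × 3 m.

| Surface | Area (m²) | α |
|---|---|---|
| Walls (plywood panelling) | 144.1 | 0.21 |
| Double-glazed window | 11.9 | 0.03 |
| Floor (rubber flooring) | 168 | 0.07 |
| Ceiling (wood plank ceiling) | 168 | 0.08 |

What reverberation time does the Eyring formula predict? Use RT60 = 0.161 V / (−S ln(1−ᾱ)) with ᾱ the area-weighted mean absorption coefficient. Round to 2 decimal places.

1.37 s

Total surface area S = 144.1 + 11.9 + 168 + 168 = 492.0 m².
Σ(Sᵢαᵢ) = 144.1·0.21 + 11.9·0.03 + 168·0.07 + 168·0.08 = 55.818.
Mean coefficient ᾱ = A/S = 0.1135.
Eyring denominator: −S ln(1−ᾱ) = 59.273.
V = 14 × 12 × 3 = 504 m³.
RT60 = 0.161 × 504 / 59.273 = 1.37 s.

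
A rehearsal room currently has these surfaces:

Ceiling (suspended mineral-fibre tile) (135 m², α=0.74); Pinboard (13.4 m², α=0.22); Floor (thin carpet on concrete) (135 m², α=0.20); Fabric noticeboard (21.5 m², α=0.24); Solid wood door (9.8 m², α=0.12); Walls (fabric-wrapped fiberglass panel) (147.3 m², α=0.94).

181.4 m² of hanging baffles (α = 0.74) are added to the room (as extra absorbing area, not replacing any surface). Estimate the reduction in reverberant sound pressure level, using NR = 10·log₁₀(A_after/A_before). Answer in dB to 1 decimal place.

Total absorption A_before = 135·0.74 + 13.4·0.22 + 135·0.20 + 21.5·0.24 + 9.8·0.12 + 147.3·0.94
  = 99.900 + 2.948 + 27.000 + 5.160 + 1.176 + 138.462 = 274.646 m² sabins.
Treatment contributes 181.4·0.74 = 134.236 sabins.
New total A_after = 408.882 sabins.
Reduction = 10 log₁₀(A_after/A_before) = 10 log₁₀(1.4888) = 1.7 dB.

1.7 dB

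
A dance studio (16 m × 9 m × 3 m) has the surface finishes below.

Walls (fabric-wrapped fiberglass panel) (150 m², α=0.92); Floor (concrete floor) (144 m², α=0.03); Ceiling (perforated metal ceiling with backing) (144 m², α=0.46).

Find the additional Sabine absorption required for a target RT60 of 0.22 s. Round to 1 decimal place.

A₁ = Σ Sᵢαᵢ = 150×0.92 + 144×0.03 + 144×0.46 = 208.560 sabins.
Target A₂ = 0.161·432/0.22 = 316.145 sabins (V = 432 m³).
Additional absorption ΔA = 316.145 − 208.560 = 107.6 sabins.

107.6 sabins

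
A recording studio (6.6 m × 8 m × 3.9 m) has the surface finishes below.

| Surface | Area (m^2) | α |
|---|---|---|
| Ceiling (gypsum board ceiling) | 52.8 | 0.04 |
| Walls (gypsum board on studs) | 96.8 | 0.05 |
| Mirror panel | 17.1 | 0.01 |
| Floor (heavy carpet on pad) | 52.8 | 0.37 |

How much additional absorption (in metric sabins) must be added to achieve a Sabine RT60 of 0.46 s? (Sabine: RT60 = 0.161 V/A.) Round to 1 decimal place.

45.4 sabins

Total absorption A₁ = 52.8×0.04 + 96.8×0.05 + 17.1×0.01 + 52.8×0.37
  = 2.112 + 4.840 + 0.171 + 19.536 = 26.659 m^2 sabins.
Target A₂ = 0.161·205.92/0.46 = 72.072 sabins (V = 205.92 m³).
ΔA = A₂ − A₁ = 72.072 − 26.659 = 45.4 sabins.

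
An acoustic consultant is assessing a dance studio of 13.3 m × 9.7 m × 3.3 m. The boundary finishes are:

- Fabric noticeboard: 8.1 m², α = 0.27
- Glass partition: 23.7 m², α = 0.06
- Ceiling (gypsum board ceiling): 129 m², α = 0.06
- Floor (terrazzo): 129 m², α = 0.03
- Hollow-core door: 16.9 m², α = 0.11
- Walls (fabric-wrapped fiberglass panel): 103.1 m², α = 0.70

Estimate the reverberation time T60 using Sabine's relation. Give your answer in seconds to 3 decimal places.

A = Σ Sᵢαᵢ = 8.1×0.27 + 23.7×0.06 + 129×0.06 + 129×0.03 + 16.9×0.11 + 103.1×0.70 = 89.248 sabins.
Room volume: 425.733 m³.
Sabine: RT60 = 0.161 × 425.733 / 89.248 = 0.768 s.

0.768 seconds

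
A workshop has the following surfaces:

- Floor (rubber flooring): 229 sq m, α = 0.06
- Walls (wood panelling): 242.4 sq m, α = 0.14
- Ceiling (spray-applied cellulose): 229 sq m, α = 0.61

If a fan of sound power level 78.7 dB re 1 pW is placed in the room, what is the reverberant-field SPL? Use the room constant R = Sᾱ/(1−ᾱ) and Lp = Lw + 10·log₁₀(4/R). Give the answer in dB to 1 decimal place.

60.6 dB

A = 187.366 sabins; S = 700.4 sq m.
ᾱ = 187.366/700.4 = 0.2675; R = Sᾱ/(1−ᾱ) = 187.366/(1−0.2675) = 255.790 sq m.
Lp = Lw + 10 log₁₀(4/R) = 78.7 -18.06 = 60.6 dB.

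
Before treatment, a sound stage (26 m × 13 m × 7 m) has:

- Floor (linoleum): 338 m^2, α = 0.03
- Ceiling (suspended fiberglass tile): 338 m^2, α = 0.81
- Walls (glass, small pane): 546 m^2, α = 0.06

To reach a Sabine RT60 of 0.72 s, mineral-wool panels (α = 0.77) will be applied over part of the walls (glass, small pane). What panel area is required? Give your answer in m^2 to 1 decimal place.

Total absorption A₁ = 338×0.03 + 338×0.81 + 546×0.06
  = 10.140 + 273.780 + 32.760 = 316.680 m^2 sabins.
V = 2366 m³. Target absorption A₂ = 0.161 × 2366 / 0.72 = 529.064 sabins.
ΔA needed = 529.064 − 316.680 = 212.384 sabins.
Each m^2 of panel replacing the walls (glass, small pane) adds (0.77 − 0.06) = 0.71 sabins.
Area = ΔA/Δα = 212.384/0.71 = 299.1 m^2.

299.1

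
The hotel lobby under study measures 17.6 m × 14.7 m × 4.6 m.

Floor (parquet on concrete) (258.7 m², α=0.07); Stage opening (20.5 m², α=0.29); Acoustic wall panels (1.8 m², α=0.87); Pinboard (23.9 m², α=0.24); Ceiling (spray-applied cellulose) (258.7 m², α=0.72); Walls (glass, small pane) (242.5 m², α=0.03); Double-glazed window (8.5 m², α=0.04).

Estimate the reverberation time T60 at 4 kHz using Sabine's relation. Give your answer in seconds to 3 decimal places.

0.851 sec

A = Σ Sᵢαᵢ = 258.7·0.07 + 20.5·0.29 + 1.8·0.87 + 23.9·0.24 + 258.7·0.72 + 242.5·0.03 + 8.5·0.04 = 225.235 sabins.
Volume V = 17.6 × 14.7 × 4.6 = 1190.112 m³.
RT60 = 0.161 · V / A = 0.161 × 1190.112 / 225.235 = 0.851 s.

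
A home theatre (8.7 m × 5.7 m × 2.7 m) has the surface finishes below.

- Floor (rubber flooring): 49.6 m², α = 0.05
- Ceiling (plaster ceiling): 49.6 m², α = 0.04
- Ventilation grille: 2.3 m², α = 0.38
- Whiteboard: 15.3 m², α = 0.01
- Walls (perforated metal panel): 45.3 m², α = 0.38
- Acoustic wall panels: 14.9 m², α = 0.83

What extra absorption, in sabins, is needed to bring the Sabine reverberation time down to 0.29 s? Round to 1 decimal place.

39.3 sabins

Equivalent absorption area: A₁ = 49.6×0.05 + 49.6×0.04 + 2.3×0.38 + 15.3×0.01 + 45.3×0.38 + 14.9×0.83 = 35.072 m².
Target A₂ = 0.161·133.893/0.29 = 74.334 sabins (V = 133.893 m³).
Shortfall: 74.334 − 35.072 = 39.3 sabins.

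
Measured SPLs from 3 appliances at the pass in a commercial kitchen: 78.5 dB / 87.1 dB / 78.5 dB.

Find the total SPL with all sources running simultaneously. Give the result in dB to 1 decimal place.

88.2 dB

Σ 10^(Lᵢ/10) = 6.545e+08.
Combined level = 10 log₁₀(6.545e+08) = 88.2 dB.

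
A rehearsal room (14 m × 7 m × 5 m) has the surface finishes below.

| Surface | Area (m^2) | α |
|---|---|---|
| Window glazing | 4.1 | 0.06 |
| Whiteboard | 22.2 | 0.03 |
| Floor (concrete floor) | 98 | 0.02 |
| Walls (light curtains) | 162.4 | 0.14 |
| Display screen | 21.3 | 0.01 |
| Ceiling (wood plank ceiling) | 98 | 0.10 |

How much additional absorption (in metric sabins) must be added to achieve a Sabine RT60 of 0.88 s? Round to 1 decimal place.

A₁ = Σ Sᵢαᵢ = 4.1×0.06 + 22.2×0.03 + 98×0.02 + 162.4×0.14 + 21.3×0.01 + 98×0.10 = 35.621 sabins.
For T = 0.88 s, need A₂ = 0.161·V/T = 0.161·490/0.88 = 89.648 sabins.
ΔA = A₂ − A₁ = 89.648 − 35.621 = 54.0 sabins.

54.0 sabins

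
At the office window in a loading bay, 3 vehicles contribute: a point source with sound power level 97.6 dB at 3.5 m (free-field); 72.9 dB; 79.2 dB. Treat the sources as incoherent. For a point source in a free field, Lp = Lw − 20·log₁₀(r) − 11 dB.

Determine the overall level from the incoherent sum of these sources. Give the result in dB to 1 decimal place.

Source at 3.5 m: Lp = 97.6 − 20·log₁₀(3.5) − 11 = 75.7 dB.
Sum in the linear (power) domain: Σ 10^(Lᵢ/10) = 10^(75.7/10) + 10^(72.9/10) + 10^(79.2/10) = 1.398e+08.
Combined level = 10 log₁₀(1.398e+08) = 81.5 dB.

81.5 dB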